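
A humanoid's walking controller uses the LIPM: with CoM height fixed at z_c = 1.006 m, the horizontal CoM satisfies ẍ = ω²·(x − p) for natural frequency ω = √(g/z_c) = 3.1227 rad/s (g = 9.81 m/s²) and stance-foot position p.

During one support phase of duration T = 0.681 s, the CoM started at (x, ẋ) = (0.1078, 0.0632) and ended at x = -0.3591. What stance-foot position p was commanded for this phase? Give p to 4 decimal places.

ωT = 3.1227·0.681 = 2.126559; cosh(ωT) = 4.252603, sinh(ωT) = 4.133356
x(T) = p + (x₀−p)·cosh(ωT) + (ẋ₀/ω)·sinh(ωT) ⇒ p·(1 − cosh) = x(T) − x₀·cosh − (ẋ₀/ω)·sinh
numerator   = -0.3591 − (0.1078)·4.252603 − (0.0632/3.1227)·4.133356 = -0.901185
denominator = 1 − 4.252603 = -3.252603
p = -0.901185 / -3.252603 = 0.2771

p = 0.2771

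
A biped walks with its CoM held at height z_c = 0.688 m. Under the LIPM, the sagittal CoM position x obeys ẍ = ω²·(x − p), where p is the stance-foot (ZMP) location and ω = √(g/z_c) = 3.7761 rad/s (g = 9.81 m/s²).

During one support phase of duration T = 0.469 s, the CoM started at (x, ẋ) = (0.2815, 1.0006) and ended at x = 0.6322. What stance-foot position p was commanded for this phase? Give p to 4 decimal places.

ωT = 3.7761·0.469 = 1.770991; cosh(ωT) = 3.023419, sinh(ωT) = 2.853255
x(T) = p + (x₀−p)·cosh(ωT) + (ẋ₀/ω)·sinh(ωT) ⇒ p·(1 − cosh) = x(T) − x₀·cosh − (ẋ₀/ω)·sinh
numerator   = 0.6322 − (0.2815)·3.023419 − (1.0006/3.7761)·2.853255 = -0.974955
denominator = 1 − 3.023419 = -2.023419
p = -0.974955 / -2.023419 = 0.4818

p = 0.4818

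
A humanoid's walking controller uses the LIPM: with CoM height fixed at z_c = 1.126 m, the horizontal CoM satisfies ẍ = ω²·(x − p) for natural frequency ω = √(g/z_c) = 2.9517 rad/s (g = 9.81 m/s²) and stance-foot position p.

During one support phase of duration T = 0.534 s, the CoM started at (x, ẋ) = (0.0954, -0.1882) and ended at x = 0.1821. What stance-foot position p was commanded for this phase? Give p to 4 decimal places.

p = -0.0586

ωT = 2.9517·0.534 = 1.576208; cosh(ωT) = 2.521669, sinh(ωT) = 2.314911
x(T) = p + (x₀−p)·cosh(ωT) + (ẋ₀/ω)·sinh(ωT) ⇒ p·(1 − cosh) = x(T) − x₀·cosh − (ẋ₀/ω)·sinh
numerator   = 0.1821 − (0.0954)·2.521669 − (-0.1882/2.9517)·2.314911 = 0.089131
denominator = 1 − 2.521669 = -1.521669
p = 0.089131 / -1.521669 = -0.0586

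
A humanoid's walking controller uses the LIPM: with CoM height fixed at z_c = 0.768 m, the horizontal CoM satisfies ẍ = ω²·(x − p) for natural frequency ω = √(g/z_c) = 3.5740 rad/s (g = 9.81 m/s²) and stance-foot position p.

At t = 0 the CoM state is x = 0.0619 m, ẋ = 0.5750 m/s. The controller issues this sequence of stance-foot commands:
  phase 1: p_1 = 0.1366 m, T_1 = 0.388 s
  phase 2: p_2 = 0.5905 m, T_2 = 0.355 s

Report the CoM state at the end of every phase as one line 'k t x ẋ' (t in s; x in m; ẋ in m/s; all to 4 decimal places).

phase 1: p=0.1366, T=0.388, ωT=1.386712, cosh=2.125783, sinh=1.875888; start (x,ẋ)=(0.061900, 0.575000) → end (x,ẋ)=(0.279605, 0.721505)
phase 2: p=0.5905, T=0.355, ωT=1.268770, cosh=1.918826, sinh=1.637649; start (x,ẋ)=(0.279605, 0.721505) → end (x,ẋ)=(0.324548, -0.435215)

1 0.3880 0.2796 0.7215
2 0.7430 0.3245 -0.4352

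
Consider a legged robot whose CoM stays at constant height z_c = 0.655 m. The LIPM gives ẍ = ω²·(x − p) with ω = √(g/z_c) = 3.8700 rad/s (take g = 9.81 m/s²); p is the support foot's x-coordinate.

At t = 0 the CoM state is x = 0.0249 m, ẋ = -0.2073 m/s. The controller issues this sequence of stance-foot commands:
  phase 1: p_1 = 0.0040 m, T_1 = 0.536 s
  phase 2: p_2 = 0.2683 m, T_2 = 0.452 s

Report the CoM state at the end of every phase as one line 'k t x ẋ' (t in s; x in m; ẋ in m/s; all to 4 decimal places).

1 0.5360 -0.1213 -0.5212
2 0.9880 -1.2613 -5.7478

phase 1: p=0.0040, T=0.536, ωT=2.074320, cosh=4.042387, sinh=3.916745; start (x,ẋ)=(0.024900, -0.207300) → end (x,ẋ)=(-0.121318, -0.521189)
phase 2: p=0.2683, T=0.452, ωT=1.749240, cosh=2.962068, sinh=2.788162; start (x,ẋ)=(-0.121318, -0.521189) → end (x,ẋ)=(-1.261269, -5.747849)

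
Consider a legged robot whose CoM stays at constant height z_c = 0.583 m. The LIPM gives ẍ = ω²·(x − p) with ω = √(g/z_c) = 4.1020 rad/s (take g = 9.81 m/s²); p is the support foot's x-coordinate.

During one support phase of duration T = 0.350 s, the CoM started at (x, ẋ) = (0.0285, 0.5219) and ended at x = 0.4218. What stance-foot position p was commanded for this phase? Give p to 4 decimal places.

p = -0.0871

ωT = 4.1020·0.350 = 1.435700; cosh(ωT) = 2.220267, sinh(ωT) = 1.982319
x(T) = p + (x₀−p)·cosh(ωT) + (ẋ₀/ω)·sinh(ωT) ⇒ p·(1 − cosh) = x(T) − x₀·cosh − (ẋ₀/ω)·sinh
numerator   = 0.4218 − (0.0285)·2.220267 − (0.5219/4.1020)·1.982319 = 0.106311
denominator = 1 − 2.220267 = -1.220267
p = 0.106311 / -1.220267 = -0.0871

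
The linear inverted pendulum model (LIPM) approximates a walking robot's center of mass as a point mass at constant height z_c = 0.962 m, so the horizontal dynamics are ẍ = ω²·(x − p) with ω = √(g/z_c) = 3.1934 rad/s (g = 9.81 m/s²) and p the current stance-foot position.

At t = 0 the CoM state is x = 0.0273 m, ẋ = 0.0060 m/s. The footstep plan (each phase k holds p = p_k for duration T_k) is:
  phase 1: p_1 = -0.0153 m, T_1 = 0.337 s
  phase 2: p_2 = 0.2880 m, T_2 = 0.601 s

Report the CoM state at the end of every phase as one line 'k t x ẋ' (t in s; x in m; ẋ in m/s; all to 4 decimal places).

1 0.3370 0.0569 0.1862
2 0.9380 -0.3222 -1.8130

phase 1: p=-0.0153, T=0.337, ωT=1.076176, cosh=1.637168, sinh=1.296272; start (x,ẋ)=(0.027300, 0.006000) → end (x,ẋ)=(0.056879, 0.186166)
phase 2: p=0.2880, T=0.601, ωT=1.919233, cosh=3.481225, sinh=3.334506; start (x,ẋ)=(0.056879, 0.186166) → end (x,ẋ)=(-0.322192, -1.812986)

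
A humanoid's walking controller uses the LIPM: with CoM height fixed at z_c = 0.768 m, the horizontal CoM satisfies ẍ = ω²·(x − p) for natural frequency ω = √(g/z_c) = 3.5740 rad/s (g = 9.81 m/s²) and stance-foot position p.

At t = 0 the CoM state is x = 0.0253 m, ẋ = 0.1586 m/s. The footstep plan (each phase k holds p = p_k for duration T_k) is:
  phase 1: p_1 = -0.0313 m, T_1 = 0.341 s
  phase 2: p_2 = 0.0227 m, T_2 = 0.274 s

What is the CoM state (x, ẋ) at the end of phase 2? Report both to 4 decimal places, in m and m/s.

x = 0.3961, ẋ = 1.4022

phase 1: p=-0.0313, T=0.341, ωT=1.218734, cosh=1.839253, sinh=1.543649; start (x,ẋ)=(0.025300, 0.158600) → end (x,ẋ)=(0.141303, 0.603968)
phase 2: p=0.0227, T=0.274, ωT=0.979276, cosh=1.519055, sinh=1.143472; start (x,ẋ)=(0.141303, 0.603968) → end (x,ẋ)=(0.396099, 1.402163)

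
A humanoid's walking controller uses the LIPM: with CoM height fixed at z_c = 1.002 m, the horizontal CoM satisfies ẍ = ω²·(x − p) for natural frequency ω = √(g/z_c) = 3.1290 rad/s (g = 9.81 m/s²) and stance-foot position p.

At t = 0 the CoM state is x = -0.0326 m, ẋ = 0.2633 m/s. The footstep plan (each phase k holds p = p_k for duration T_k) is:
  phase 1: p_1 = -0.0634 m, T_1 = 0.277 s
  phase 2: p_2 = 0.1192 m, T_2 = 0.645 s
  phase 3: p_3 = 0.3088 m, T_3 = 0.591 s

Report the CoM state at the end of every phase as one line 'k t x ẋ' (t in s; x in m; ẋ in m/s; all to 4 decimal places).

1 0.2770 0.0621 0.4629
2 0.9220 0.4475 1.1125
3 1.5130 1.8621 4.9672

phase 1: p=-0.0634, T=0.277, ωT=0.866733, cosh=1.399724, sinh=0.979402; start (x,ẋ)=(-0.032600, 0.263300) → end (x,ẋ)=(0.062126, 0.462935)
phase 2: p=0.1192, T=0.645, ωT=2.018205, cosh=3.828850, sinh=3.695956; start (x,ẋ)=(0.062126, 0.462935) → end (x,ẋ)=(0.447491, 1.112475)
phase 3: p=0.3088, T=0.591, ωT=1.849239, cosh=3.256169, sinh=3.098812; start (x,ẋ)=(0.447491, 1.112475) → end (x,ẋ)=(1.862142, 4.967175)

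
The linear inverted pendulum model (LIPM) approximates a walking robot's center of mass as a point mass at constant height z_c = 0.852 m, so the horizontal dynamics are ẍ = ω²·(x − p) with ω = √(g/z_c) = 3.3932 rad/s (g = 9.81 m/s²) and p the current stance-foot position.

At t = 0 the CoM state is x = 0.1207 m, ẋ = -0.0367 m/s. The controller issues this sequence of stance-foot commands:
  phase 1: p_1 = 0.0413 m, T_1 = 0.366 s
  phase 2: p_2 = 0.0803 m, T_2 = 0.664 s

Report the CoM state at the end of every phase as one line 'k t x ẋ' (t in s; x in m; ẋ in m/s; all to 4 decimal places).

phase 1: p=0.0413, T=0.366, ωT=1.241911, cosh=1.875528, sinh=1.586696; start (x,ẋ)=(0.120700, -0.036700) → end (x,ẋ)=(0.173056, 0.358656)
phase 2: p=0.0803, T=0.664, ωT=2.253085, cosh=4.811062, sinh=4.705987; start (x,ẋ)=(0.173056, 0.358656) → end (x,ẋ)=(1.023968, 3.206670)

1 0.3660 0.1731 0.3587
2 1.0300 1.0240 3.2067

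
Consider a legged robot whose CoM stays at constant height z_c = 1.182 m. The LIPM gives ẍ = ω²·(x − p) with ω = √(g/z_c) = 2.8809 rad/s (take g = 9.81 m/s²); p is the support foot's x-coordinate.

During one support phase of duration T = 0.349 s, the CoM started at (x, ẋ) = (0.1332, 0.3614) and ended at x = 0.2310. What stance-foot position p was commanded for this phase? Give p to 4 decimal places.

ωT = 2.8809·0.349 = 1.005434; cosh(ωT) = 1.549490, sinh(ωT) = 1.183604
x(T) = p + (x₀−p)·cosh(ωT) + (ẋ₀/ω)·sinh(ωT) ⇒ p·(1 − cosh) = x(T) − x₀·cosh − (ẋ₀/ω)·sinh
numerator   = 0.2310 − (0.1332)·1.549490 − (0.3614/2.8809)·1.183604 = -0.123871
denominator = 1 − 1.549490 = -0.549490
p = -0.123871 / -0.549490 = 0.2254

p = 0.2254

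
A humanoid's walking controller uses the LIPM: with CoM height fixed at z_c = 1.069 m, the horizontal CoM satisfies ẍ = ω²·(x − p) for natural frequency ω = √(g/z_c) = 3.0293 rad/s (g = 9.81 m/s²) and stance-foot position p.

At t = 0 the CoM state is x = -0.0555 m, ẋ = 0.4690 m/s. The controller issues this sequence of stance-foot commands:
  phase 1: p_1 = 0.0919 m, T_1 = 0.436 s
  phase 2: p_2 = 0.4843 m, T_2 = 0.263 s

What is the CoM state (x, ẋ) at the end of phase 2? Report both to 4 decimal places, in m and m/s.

phase 1: p=0.0919, T=0.436, ωT=1.320775, cosh=2.006626, sinh=1.739697; start (x,ẋ)=(-0.055500, 0.469000) → end (x,ẋ)=(0.065465, 0.164300)
phase 2: p=0.4843, T=0.263, ωT=0.796706, cosh=1.334517, sinh=0.883705; start (x,ẋ)=(0.065465, 0.164300) → end (x,ẋ)=(-0.026712, -0.901962)

x = -0.0267, ẋ = -0.9020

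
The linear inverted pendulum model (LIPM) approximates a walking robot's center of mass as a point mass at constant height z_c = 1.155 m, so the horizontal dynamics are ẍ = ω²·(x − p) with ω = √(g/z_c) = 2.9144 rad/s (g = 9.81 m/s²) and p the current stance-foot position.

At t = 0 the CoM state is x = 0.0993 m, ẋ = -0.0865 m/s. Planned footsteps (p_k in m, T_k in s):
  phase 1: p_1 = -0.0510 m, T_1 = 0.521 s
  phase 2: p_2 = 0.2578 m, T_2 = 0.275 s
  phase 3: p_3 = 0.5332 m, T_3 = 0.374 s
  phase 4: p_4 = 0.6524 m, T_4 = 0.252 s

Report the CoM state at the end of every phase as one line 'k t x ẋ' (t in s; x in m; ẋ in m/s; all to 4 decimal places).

phase 1: p=-0.0510, T=0.521, ωT=1.518402, cosh=2.391994, sinh=2.172932; start (x,ẋ)=(0.099300, -0.086500) → end (x,ẋ)=(0.244024, 0.744911)
phase 2: p=0.2578, T=0.275, ωT=0.801460, cosh=1.338733, sinh=0.890060; start (x,ẋ)=(0.244024, 0.744911) → end (x,ẋ)=(0.466854, 0.961502)
phase 3: p=0.5332, T=0.374, ωT=1.089986, cosh=1.655226, sinh=1.319005; start (x,ẋ)=(0.466854, 0.961502) → end (x,ẋ)=(0.858540, 1.336460)
phase 4: p=0.6524, T=0.252, ωT=0.734429, cosh=1.282035, sinh=0.802256; start (x,ẋ)=(0.858540, 1.336460) → end (x,ẋ)=(1.284570, 2.195364)

1 0.5210 0.2440 0.7449
2 0.7960 0.4669 0.9615
3 1.1700 0.8585 1.3365
4 1.4220 1.2846 2.1954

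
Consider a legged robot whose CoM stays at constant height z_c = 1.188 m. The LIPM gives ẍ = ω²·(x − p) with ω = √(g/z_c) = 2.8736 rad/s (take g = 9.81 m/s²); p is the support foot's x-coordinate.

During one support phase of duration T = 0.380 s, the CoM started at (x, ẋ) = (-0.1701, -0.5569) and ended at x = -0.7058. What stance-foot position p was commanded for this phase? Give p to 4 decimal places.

p = 0.2547

ωT = 2.8736·0.380 = 1.091968; cosh(ωT) = 1.657844, sinh(ωT) = 1.322289
x(T) = p + (x₀−p)·cosh(ωT) + (ẋ₀/ω)·sinh(ωT) ⇒ p·(1 − cosh) = x(T) − x₀·cosh − (ẋ₀/ω)·sinh
numerator   = -0.7058 − (-0.1701)·1.657844 − (-0.5569/2.8736)·1.322289 = -0.167543
denominator = 1 − 1.657844 = -0.657844
p = -0.167543 / -0.657844 = 0.2547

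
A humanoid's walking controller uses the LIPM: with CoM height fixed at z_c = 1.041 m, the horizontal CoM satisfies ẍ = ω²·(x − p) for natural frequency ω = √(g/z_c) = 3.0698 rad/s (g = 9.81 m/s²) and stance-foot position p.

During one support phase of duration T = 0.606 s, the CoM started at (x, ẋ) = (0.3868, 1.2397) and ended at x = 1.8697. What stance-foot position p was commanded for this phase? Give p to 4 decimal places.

ωT = 3.0698·0.606 = 1.860299; cosh(ωT) = 3.290641, sinh(ωT) = 3.135015
x(T) = p + (x₀−p)·cosh(ωT) + (ẋ₀/ω)·sinh(ωT) ⇒ p·(1 − cosh) = x(T) − x₀·cosh − (ẋ₀/ω)·sinh
numerator   = 1.8697 − (0.3868)·3.290641 − (1.2397/3.0698)·3.135015 = -0.669156
denominator = 1 − 3.290641 = -2.290641
p = -0.669156 / -2.290641 = 0.2921

p = 0.2921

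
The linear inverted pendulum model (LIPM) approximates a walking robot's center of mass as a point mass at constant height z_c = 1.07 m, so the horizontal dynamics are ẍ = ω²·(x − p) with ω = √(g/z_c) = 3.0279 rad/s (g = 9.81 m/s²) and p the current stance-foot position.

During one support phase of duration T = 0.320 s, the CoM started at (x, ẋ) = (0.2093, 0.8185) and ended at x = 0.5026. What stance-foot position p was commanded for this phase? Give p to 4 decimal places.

ωT = 3.0279·0.320 = 0.968928; cosh(ωT) = 1.507304, sinh(ωT) = 1.127814
x(T) = p + (x₀−p)·cosh(ωT) + (ẋ₀/ω)·sinh(ωT) ⇒ p·(1 − cosh) = x(T) − x₀·cosh − (ẋ₀/ω)·sinh
numerator   = 0.5026 − (0.2093)·1.507304 − (0.8185/3.0279)·1.127814 = -0.117749
denominator = 1 − 1.507304 = -0.507304
p = -0.117749 / -0.507304 = 0.2321

p = 0.2321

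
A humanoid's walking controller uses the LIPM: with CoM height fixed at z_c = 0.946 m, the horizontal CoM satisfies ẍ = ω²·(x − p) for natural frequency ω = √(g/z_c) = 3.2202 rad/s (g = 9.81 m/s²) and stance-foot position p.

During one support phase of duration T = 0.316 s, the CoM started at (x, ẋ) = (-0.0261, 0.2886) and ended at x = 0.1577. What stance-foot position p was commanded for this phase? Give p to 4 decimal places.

ωT = 3.2202·0.316 = 1.017583; cosh(ωT) = 1.563984, sinh(ωT) = 1.202517
x(T) = p + (x₀−p)·cosh(ωT) + (ẋ₀/ω)·sinh(ωT) ⇒ p·(1 − cosh) = x(T) − x₀·cosh − (ẋ₀/ω)·sinh
numerator   = 0.1577 − (-0.0261)·1.563984 − (0.2886/3.2202)·1.202517 = 0.090748
denominator = 1 − 1.563984 = -0.563984
p = 0.090748 / -0.563984 = -0.1609

p = -0.1609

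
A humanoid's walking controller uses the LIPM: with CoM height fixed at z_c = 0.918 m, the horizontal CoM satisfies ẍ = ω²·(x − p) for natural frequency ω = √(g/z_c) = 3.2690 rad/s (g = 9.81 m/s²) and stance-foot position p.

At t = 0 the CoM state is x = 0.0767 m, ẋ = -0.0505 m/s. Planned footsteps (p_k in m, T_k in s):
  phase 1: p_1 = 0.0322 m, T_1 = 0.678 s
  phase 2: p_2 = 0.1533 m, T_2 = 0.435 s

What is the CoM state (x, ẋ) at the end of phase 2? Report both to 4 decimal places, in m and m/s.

phase 1: p=0.0322, T=0.678, ωT=2.216382, cosh=4.641541, sinh=4.532538; start (x,ẋ)=(0.076700, -0.050500) → end (x,ẋ)=(0.168729, 0.424953)
phase 2: p=0.1533, T=0.435, ωT=1.422015, cosh=2.193346, sinh=1.952119; start (x,ẋ)=(0.168729, 0.424953) → end (x,ẋ)=(0.440907, 1.030530)

x = 0.4409, ẋ = 1.0305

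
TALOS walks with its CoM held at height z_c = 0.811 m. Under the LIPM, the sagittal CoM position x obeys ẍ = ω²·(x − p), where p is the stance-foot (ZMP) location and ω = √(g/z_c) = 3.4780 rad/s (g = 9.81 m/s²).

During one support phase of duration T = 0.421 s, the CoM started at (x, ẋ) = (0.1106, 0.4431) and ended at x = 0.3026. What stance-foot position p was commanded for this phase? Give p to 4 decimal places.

p = 0.1644

ωT = 3.4780·0.421 = 1.464238; cosh(ωT) = 2.277751, sinh(ωT) = 2.046496
x(T) = p + (x₀−p)·cosh(ωT) + (ẋ₀/ω)·sinh(ωT) ⇒ p·(1 − cosh) = x(T) − x₀·cosh − (ẋ₀/ω)·sinh
numerator   = 0.3026 − (0.1106)·2.277751 − (0.4431/3.4780)·2.046496 = -0.210044
denominator = 1 − 2.277751 = -1.277751
p = -0.210044 / -1.277751 = 0.1644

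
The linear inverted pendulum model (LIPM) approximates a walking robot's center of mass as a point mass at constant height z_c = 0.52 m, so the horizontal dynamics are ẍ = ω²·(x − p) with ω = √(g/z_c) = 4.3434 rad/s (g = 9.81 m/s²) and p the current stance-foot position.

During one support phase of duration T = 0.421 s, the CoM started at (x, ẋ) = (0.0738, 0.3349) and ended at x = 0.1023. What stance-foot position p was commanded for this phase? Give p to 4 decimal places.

p = 0.1674

ωT = 4.3434·0.421 = 1.828571; cosh(ωT) = 3.192815, sinh(ωT) = 3.032172
x(T) = p + (x₀−p)·cosh(ωT) + (ẋ₀/ω)·sinh(ωT) ⇒ p·(1 − cosh) = x(T) − x₀·cosh − (ẋ₀/ω)·sinh
numerator   = 0.1023 − (0.0738)·3.192815 − (0.3349/4.3434)·3.032172 = -0.367127
denominator = 1 − 3.192815 = -2.192815
p = -0.367127 / -2.192815 = 0.1674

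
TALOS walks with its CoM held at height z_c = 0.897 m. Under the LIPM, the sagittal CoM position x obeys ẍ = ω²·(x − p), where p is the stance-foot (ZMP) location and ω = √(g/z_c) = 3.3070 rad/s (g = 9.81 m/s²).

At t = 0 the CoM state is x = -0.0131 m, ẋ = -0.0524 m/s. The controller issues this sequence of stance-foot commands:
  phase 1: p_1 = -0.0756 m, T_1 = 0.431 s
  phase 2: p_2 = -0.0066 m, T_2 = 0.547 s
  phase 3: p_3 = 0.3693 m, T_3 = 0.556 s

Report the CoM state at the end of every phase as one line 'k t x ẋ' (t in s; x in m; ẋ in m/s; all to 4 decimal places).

phase 1: p=-0.0756, T=0.431, ωT=1.425317, cosh=2.199804, sinh=1.959372; start (x,ẋ)=(-0.013100, -0.052400) → end (x,ẋ)=(0.030841, 0.289708)
phase 2: p=-0.0066, T=0.547, ωT=1.808929, cosh=3.133868, sinh=2.970039; start (x,ẋ)=(0.030841, 0.289708) → end (x,ẋ)=(0.370924, 1.275651)
phase 3: p=0.3693, T=0.556, ωT=1.838692, cosh=3.223667, sinh=3.064641; start (x,ẋ)=(0.370924, 1.275651) → end (x,ẋ)=(1.556699, 4.128734)

1 0.4310 0.0308 0.2897
2 0.9780 0.3709 1.2757
3 1.5340 1.5567 4.1287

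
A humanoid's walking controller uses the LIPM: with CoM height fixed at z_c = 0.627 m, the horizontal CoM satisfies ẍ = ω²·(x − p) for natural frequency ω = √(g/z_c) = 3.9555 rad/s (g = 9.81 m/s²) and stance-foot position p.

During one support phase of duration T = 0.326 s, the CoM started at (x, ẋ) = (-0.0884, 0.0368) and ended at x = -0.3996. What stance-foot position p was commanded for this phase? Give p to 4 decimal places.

p = 0.2545

ωT = 3.9555·0.326 = 1.289493; cosh(ωT) = 1.953178, sinh(ωT) = 1.677767
x(T) = p + (x₀−p)·cosh(ωT) + (ẋ₀/ω)·sinh(ωT) ⇒ p·(1 − cosh) = x(T) − x₀·cosh − (ẋ₀/ω)·sinh
numerator   = -0.3996 − (-0.0884)·1.953178 − (0.0368/3.9555)·1.677767 = -0.242548
denominator = 1 − 1.953178 = -0.953178
p = -0.242548 / -0.953178 = 0.2545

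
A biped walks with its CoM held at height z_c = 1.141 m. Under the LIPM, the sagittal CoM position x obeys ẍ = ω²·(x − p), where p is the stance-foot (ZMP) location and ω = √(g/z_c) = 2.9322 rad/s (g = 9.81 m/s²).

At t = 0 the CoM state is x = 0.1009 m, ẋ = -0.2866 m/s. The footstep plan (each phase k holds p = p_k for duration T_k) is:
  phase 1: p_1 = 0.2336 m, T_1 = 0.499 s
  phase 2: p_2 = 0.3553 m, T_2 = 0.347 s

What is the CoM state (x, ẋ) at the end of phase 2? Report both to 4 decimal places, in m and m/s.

x = -1.2133, ẋ = -4.4617

phase 1: p=0.2336, T=0.499, ωT=1.463168, cosh=2.275562, sinh=2.044060; start (x,ẋ)=(0.100900, -0.286600) → end (x,ẋ)=(-0.268158, -1.447526)
phase 2: p=0.3553, T=0.347, ωT=1.017473, cosh=1.563852, sinh=1.202345; start (x,ẋ)=(-0.268158, -1.447526) → end (x,ẋ)=(-1.213252, -4.461727)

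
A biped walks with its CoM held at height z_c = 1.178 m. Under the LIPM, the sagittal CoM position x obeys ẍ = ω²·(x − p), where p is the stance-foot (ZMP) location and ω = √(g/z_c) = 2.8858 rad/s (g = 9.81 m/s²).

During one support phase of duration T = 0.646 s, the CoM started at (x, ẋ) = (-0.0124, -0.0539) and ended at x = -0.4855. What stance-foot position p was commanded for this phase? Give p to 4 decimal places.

ωT = 2.8858·0.646 = 1.864227; cosh(ωT) = 3.302981, sinh(ωT) = 3.147965
x(T) = p + (x₀−p)·cosh(ωT) + (ẋ₀/ω)·sinh(ωT) ⇒ p·(1 − cosh) = x(T) − x₀·cosh − (ẋ₀/ω)·sinh
numerator   = -0.4855 − (-0.0124)·3.302981 − (-0.0539/2.8858)·3.147965 = -0.385746
denominator = 1 − 3.302981 = -2.302981
p = -0.385746 / -2.302981 = 0.1675

p = 0.1675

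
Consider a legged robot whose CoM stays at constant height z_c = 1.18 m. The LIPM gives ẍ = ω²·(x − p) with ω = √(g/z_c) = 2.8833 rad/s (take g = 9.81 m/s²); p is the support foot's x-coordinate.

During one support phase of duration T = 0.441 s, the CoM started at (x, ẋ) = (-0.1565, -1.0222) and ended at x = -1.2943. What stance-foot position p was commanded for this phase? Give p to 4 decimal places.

p = 0.4449

ωT = 2.8833·0.441 = 1.271535; cosh(ωT) = 1.923362, sinh(ωT) = 1.642961
x(T) = p + (x₀−p)·cosh(ωT) + (ẋ₀/ω)·sinh(ωT) ⇒ p·(1 − cosh) = x(T) − x₀·cosh − (ẋ₀/ω)·sinh
numerator   = -1.2943 − (-0.1565)·1.923362 − (-1.0222/2.8833)·1.642961 = -0.410824
denominator = 1 − 1.923362 = -0.923362
p = -0.410824 / -0.923362 = 0.4449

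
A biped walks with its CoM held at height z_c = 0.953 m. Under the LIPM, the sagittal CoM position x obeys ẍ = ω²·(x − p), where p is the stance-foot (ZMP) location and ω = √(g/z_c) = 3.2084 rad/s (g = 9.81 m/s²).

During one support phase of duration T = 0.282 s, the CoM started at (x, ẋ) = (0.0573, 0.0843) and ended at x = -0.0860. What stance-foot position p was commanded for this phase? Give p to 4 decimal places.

p = 0.4465

ωT = 3.2084·0.282 = 0.904769; cosh(ωT) = 1.437998, sinh(ωT) = 1.033363
x(T) = p + (x₀−p)·cosh(ωT) + (ẋ₀/ω)·sinh(ωT) ⇒ p·(1 − cosh) = x(T) − x₀·cosh − (ẋ₀/ω)·sinh
numerator   = -0.0860 − (0.0573)·1.437998 − (0.0843/3.2084)·1.033363 = -0.195549
denominator = 1 − 1.437998 = -0.437998
p = -0.195549 / -0.437998 = 0.4465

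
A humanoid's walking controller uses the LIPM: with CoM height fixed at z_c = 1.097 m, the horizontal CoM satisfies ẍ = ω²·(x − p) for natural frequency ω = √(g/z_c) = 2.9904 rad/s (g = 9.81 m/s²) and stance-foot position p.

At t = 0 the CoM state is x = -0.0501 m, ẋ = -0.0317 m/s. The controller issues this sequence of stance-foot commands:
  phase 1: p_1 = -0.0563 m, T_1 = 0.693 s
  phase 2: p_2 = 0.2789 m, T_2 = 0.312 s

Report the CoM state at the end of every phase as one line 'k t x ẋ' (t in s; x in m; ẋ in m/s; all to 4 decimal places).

1 0.6930 -0.0727 -0.0554
2 1.0050 -0.2571 -1.2111

phase 1: p=-0.0563, T=0.693, ωT=2.072347, cosh=4.034668, sinh=3.908778; start (x,ẋ)=(-0.050100, -0.031700) → end (x,ẋ)=(-0.072720, -0.055428)
phase 2: p=0.2789, T=0.312, ωT=0.933005, cosh=1.467753, sinh=1.074383; start (x,ẋ)=(-0.072720, -0.055428) → end (x,ẋ)=(-0.257106, -1.211054)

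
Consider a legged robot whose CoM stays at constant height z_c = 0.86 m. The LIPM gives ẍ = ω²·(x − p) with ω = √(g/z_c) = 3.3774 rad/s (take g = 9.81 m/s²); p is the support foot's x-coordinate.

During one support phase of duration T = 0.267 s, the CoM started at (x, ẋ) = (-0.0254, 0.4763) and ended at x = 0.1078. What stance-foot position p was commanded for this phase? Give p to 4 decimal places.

ωT = 3.3774·0.267 = 0.901766; cosh(ωT) = 1.434901, sinh(ωT) = 1.029049
x(T) = p + (x₀−p)·cosh(ωT) + (ẋ₀/ω)·sinh(ωT) ⇒ p·(1 − cosh) = x(T) − x₀·cosh − (ẋ₀/ω)·sinh
numerator   = 0.1078 − (-0.0254)·1.434901 − (0.4763/3.3774)·1.029049 = -0.000876
denominator = 1 − 1.434901 = -0.434901
p = -0.000876 / -0.434901 = 0.0020

p = 0.0020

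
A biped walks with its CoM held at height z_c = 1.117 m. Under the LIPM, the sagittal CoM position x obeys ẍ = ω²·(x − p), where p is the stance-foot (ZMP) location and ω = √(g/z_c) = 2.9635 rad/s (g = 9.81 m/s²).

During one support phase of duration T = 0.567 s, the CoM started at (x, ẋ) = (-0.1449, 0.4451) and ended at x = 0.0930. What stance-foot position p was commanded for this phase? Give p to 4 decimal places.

ωT = 2.9635·0.567 = 1.680304; cosh(ωT) = 2.776754, sinh(ωT) = 2.590436
x(T) = p + (x₀−p)·cosh(ωT) + (ẋ₀/ω)·sinh(ωT) ⇒ p·(1 − cosh) = x(T) − x₀·cosh − (ẋ₀/ω)·sinh
numerator   = 0.0930 − (-0.1449)·2.776754 − (0.4451/2.9635)·2.590436 = 0.106284
denominator = 1 − 2.776754 = -1.776754
p = 0.106284 / -1.776754 = -0.0598

p = -0.0598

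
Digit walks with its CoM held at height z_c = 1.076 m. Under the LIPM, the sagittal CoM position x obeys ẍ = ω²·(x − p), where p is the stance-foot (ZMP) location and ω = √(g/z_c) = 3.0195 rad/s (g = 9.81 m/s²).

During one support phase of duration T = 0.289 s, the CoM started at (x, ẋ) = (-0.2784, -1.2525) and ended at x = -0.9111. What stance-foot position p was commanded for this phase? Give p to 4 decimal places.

p = 0.2715

ωT = 3.0195·0.289 = 0.872635; cosh(ωT) = 1.405529, sinh(ωT) = 0.987680
x(T) = p + (x₀−p)·cosh(ωT) + (ẋ₀/ω)·sinh(ωT) ⇒ p·(1 − cosh) = x(T) − x₀·cosh − (ẋ₀/ω)·sinh
numerator   = -0.9111 − (-0.2784)·1.405529 − (-1.2525/3.0195)·0.987680 = -0.110107
denominator = 1 − 1.405529 = -0.405529
p = -0.110107 / -0.405529 = 0.2715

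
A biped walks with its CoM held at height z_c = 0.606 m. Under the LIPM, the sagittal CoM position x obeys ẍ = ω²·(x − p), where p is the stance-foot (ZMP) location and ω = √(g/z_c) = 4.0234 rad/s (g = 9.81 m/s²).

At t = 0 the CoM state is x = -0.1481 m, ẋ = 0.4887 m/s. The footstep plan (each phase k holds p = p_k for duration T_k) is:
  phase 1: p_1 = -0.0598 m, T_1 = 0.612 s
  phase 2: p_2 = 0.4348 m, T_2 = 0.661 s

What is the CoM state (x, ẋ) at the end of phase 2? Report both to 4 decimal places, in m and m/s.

phase 1: p=-0.0598, T=0.612, ωT=2.462321, cosh=5.908622, sinh=5.823385; start (x,ẋ)=(-0.148100, 0.488700) → end (x,ẋ)=(0.125803, 0.818692)
phase 2: p=0.4348, T=0.661, ωT=2.659467, cosh=7.179331, sinh=7.109346; start (x,ẋ)=(0.125803, 0.818692) → end (x,ẋ)=(-0.336965, -2.960816)

x = -0.3370, ẋ = -2.9608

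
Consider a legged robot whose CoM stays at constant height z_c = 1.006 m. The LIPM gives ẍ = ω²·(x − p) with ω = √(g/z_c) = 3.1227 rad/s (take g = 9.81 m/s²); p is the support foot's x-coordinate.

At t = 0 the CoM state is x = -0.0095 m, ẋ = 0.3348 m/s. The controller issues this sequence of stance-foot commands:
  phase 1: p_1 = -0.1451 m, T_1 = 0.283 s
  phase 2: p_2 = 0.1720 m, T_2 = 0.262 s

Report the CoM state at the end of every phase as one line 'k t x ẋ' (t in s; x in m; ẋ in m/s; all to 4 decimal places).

phase 1: p=-0.1451, T=0.283, ωT=0.883724, cosh=1.416568, sinh=1.003327; start (x,ẋ)=(-0.009500, 0.334800) → end (x,ẋ)=(0.154558, 0.899114)
phase 2: p=0.1720, T=0.262, ωT=0.818147, cosh=1.353773, sinh=0.912525; start (x,ẋ)=(0.154558, 0.899114) → end (x,ẋ)=(0.411129, 1.167495)

1 0.2830 0.1546 0.8991
2 0.5450 0.4111 1.1675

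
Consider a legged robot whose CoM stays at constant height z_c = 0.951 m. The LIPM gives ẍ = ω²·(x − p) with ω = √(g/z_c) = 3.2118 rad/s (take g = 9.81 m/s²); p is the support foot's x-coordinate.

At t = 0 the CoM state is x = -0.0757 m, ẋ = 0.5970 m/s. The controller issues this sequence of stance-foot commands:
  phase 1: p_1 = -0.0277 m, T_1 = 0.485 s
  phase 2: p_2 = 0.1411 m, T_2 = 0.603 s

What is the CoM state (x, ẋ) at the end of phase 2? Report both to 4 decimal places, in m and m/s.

phase 1: p=-0.0277, T=0.485, ωT=1.557723, cosh=2.479306, sinh=2.268691; start (x,ẋ)=(-0.075700, 0.597000) → end (x,ẋ)=(0.274991, 1.130390)
phase 2: p=0.1411, T=0.603, ωT=1.936715, cosh=3.540054, sinh=3.395878; start (x,ẋ)=(0.274991, 1.130390) → end (x,ẋ)=(1.810257, 5.461975)

x = 1.8103, ẋ = 5.4620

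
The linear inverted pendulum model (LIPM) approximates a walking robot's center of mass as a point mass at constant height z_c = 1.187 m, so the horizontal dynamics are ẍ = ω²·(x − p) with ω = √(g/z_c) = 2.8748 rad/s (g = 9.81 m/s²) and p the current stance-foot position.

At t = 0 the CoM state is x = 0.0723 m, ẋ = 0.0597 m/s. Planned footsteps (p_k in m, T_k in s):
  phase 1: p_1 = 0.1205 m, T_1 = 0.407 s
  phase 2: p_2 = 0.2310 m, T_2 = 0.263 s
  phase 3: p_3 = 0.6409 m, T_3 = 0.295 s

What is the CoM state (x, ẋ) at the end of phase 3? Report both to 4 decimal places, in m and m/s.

phase 1: p=0.1205, T=0.407, ωT=1.170044, cosh=1.766243, sinh=1.455890; start (x,ẋ)=(0.072300, 0.059700) → end (x,ẋ)=(0.065601, -0.096291)
phase 2: p=0.2310, T=0.263, ωT=0.756072, cosh=1.299701, sinh=0.830194; start (x,ẋ)=(0.065601, -0.096291) → end (x,ẋ)=(-0.011776, -0.519898)
phase 3: p=0.6409, T=0.295, ωT=0.848066, cosh=1.381684, sinh=0.953442; start (x,ẋ)=(-0.011776, -0.519898) → end (x,ẋ)=(-0.433319, -2.507291)

x = -0.4333, ẋ = -2.5073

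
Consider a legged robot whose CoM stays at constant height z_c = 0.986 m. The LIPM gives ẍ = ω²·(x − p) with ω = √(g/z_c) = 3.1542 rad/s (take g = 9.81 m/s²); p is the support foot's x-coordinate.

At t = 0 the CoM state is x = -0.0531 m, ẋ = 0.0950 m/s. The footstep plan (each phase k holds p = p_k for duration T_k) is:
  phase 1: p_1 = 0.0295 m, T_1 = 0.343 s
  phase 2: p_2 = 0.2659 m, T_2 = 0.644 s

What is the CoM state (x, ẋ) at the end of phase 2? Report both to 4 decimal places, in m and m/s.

phase 1: p=0.0295, T=0.343, ωT=1.081891, cosh=1.644603, sinh=1.305649; start (x,ẋ)=(-0.053100, 0.095000) → end (x,ẋ)=(-0.067020, -0.183932)
phase 2: p=0.2659, T=0.644, ωT=2.031305, cosh=3.877596, sinh=3.746432; start (x,ẋ)=(-0.067020, -0.183932) → end (x,ẋ)=(-1.243497, -4.647329)

x = -1.2435, ẋ = -4.6473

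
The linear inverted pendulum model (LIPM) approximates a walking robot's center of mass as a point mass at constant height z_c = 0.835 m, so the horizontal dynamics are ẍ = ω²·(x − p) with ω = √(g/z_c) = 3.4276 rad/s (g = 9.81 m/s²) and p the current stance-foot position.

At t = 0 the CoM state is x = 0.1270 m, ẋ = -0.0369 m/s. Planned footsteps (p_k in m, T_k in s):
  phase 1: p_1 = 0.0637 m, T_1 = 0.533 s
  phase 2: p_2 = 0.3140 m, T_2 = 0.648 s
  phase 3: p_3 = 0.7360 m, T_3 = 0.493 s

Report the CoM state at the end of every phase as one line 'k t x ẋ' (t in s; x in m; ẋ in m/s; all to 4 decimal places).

phase 1: p=0.0637, T=0.533, ωT=1.826911, cosh=3.187784, sinh=3.026874; start (x,ẋ)=(0.127000, -0.036900) → end (x,ẋ)=(0.232901, 0.539103)
phase 2: p=0.3140, T=0.648, ωT=2.221085, cosh=4.662908, sinh=4.554417; start (x,ẋ)=(0.232901, 0.539103) → end (x,ẋ)=(0.652174, 1.247770)
phase 3: p=0.7360, T=0.493, ωT=1.689807, cosh=2.801494, sinh=2.616939; start (x,ẋ)=(0.652174, 1.247770) → end (x,ẋ)=(1.453821, 2.743713)

1 0.5330 0.2329 0.5391
2 1.1810 0.6522 1.2478
3 1.6740 1.4538 2.7437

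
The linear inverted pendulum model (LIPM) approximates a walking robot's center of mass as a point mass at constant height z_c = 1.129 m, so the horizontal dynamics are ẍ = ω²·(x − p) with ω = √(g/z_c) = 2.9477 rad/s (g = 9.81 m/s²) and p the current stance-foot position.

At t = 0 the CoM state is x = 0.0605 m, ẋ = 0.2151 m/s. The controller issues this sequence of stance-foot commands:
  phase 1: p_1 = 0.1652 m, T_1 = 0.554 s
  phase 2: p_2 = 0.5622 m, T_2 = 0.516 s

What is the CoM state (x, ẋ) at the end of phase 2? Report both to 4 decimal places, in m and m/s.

x = -0.7652, ẋ = -3.6346

phase 1: p=0.1652, T=0.554, ωT=1.633026, cosh=2.657340, sinh=2.462002; start (x,ẋ)=(0.060500, 0.215100) → end (x,ẋ)=(0.066634, -0.188240)
phase 2: p=0.5622, T=0.516, ωT=1.521013, cosh=2.397675, sinh=2.179185; start (x,ẋ)=(0.066634, -0.188240) → end (x,ẋ)=(-0.765168, -3.634646)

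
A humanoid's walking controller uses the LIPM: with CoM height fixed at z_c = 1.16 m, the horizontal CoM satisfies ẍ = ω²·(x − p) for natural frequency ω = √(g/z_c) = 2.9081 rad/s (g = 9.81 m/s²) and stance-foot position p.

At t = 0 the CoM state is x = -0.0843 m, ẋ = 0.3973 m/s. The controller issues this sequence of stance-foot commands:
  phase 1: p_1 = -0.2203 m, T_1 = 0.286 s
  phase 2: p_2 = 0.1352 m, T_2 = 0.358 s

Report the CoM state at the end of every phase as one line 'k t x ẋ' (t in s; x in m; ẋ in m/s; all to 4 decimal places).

phase 1: p=-0.2203, T=0.286, ωT=0.831717, cosh=1.366280, sinh=0.930979; start (x,ẋ)=(-0.084300, 0.397300) → end (x,ẋ)=(0.092703, 0.911027)
phase 2: p=0.1352, T=0.358, ωT=1.041100, cosh=1.592698, sinh=1.239632; start (x,ẋ)=(0.092703, 0.911027) → end (x,ẋ)=(0.455857, 1.297790)

1 0.2860 0.0927 0.9110
2 0.6440 0.4559 1.2978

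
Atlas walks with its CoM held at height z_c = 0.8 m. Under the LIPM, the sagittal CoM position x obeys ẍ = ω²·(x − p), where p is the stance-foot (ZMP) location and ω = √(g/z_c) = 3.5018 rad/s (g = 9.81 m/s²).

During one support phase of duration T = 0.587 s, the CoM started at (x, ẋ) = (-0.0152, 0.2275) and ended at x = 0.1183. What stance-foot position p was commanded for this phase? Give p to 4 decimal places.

p = 0.0239

ωT = 3.5018·0.587 = 2.055557; cosh(ωT) = 3.969603, sinh(ωT) = 3.841581
x(T) = p + (x₀−p)·cosh(ωT) + (ẋ₀/ω)·sinh(ωT) ⇒ p·(1 − cosh) = x(T) − x₀·cosh − (ẋ₀/ω)·sinh
numerator   = 0.1183 − (-0.0152)·3.969603 − (0.2275/3.5018)·3.841581 = -0.070936
denominator = 1 − 3.969603 = -2.969603
p = -0.070936 / -2.969603 = 0.0239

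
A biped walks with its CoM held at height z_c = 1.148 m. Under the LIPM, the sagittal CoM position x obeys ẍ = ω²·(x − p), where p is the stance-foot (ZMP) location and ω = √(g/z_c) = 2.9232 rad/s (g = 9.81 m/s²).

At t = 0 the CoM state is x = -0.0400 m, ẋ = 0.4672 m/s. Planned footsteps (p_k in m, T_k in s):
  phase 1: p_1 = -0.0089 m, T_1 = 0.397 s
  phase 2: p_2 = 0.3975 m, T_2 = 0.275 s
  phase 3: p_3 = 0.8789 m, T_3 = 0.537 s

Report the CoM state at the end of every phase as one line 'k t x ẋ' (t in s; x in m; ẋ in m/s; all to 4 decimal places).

phase 1: p=-0.0089, T=0.397, ωT=1.160510, cosh=1.752444, sinh=1.439118; start (x,ẋ)=(-0.040000, 0.467200) → end (x,ẋ)=(0.166606, 0.687909)
phase 2: p=0.3975, T=0.275, ωT=0.803880, cosh=1.340891, sinh=0.893302; start (x,ẋ)=(0.166606, 0.687909) → end (x,ẋ)=(0.298115, 0.319477)
phase 3: p=0.8789, T=0.537, ωT=1.569758, cosh=2.506791, sinh=2.298696; start (x,ẋ)=(0.298115, 0.319477) → end (x,ẋ)=(-0.325783, -3.101752)

1 0.3970 0.1666 0.6879
2 0.6720 0.2981 0.3195
3 1.2090 -0.3258 -3.1018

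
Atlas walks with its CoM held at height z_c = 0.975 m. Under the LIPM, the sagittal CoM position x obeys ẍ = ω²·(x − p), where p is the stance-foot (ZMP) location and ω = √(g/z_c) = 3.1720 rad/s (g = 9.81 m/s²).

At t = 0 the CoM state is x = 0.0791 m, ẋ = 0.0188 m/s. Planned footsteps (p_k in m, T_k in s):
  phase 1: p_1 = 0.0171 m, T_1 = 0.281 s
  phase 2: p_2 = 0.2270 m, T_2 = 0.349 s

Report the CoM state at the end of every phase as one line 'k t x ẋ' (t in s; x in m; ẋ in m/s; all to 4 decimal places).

1 0.2810 0.1114 0.2262
2 0.6300 0.1291 -0.1144

phase 1: p=0.0171, T=0.281, ωT=0.891332, cosh=1.424242, sinh=1.014133; start (x,ẋ)=(0.079100, 0.018800) → end (x,ẋ)=(0.111414, 0.226219)
phase 2: p=0.2270, T=0.349, ωT=1.107028, cosh=1.677947, sinh=1.347407; start (x,ẋ)=(0.111414, 0.226219) → end (x,ẋ)=(0.129146, -0.114429)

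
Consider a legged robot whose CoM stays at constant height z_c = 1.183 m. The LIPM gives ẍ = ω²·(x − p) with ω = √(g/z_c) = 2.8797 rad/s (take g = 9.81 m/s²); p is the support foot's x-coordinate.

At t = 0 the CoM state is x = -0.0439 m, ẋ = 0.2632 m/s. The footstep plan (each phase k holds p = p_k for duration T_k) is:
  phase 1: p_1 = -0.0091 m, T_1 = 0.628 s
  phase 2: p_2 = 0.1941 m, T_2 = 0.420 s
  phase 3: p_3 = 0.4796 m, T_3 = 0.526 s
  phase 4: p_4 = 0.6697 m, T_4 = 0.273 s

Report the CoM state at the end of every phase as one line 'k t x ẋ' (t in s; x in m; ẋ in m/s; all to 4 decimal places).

phase 1: p=-0.0091, T=0.628, ωT=1.808452, cosh=3.132451, sinh=2.968543; start (x,ẋ)=(-0.043900, 0.263200) → end (x,ẋ)=(0.153211, 0.526973)
phase 2: p=0.1941, T=0.420, ωT=1.209474, cosh=1.825038, sinh=1.526684; start (x,ẋ)=(0.153211, 0.526973) → end (x,ẋ)=(0.398852, 0.781980)
phase 3: p=0.4796, T=0.526, ωT=1.514722, cosh=2.384013, sinh=2.164144; start (x,ẋ)=(0.398852, 0.781980) → end (x,ẋ)=(0.874768, 1.361024)
phase 4: p=0.6697, T=0.273, ωT=0.786158, cosh=1.325270, sinh=0.869678; start (x,ẋ)=(0.874768, 1.361024) → end (x,ẋ)=(1.352504, 2.317298)

1 0.6280 0.1532 0.5270
2 1.0480 0.3989 0.7820
3 1.5740 0.8748 1.3610
4 1.8470 1.3525 2.3173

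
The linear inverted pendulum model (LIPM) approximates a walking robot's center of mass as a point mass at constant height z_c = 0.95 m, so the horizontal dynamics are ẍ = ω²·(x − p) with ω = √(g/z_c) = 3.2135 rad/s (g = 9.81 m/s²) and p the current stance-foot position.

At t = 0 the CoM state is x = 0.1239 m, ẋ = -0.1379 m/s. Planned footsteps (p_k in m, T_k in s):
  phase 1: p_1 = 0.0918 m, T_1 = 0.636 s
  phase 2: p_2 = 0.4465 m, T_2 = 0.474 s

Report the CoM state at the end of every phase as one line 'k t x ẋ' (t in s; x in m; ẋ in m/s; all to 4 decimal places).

1 0.6360 0.0549 -0.1497
2 1.1100 -0.5960 -3.1085

phase 1: p=0.0918, T=0.636, ωT=2.043786, cosh=3.924659, sinh=3.795122; start (x,ẋ)=(0.123900, -0.137900) → end (x,ẋ)=(0.054923, -0.149731)
phase 2: p=0.4465, T=0.474, ωT=1.523199, cosh=2.402444, sinh=2.184431; start (x,ẋ)=(0.054923, -0.149731) → end (x,ẋ)=(-0.596025, -3.108464)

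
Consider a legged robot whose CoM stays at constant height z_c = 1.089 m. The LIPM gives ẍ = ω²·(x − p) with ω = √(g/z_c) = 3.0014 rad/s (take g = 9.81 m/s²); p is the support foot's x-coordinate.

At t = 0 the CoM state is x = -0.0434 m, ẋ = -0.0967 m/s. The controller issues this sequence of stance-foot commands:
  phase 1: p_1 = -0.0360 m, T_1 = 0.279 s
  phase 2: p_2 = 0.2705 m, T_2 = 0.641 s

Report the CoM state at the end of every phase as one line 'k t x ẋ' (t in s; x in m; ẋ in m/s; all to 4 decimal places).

phase 1: p=-0.0360, T=0.279, ωT=0.837391, cosh=1.371585, sinh=0.938746; start (x,ẋ)=(-0.043400, -0.096700) → end (x,ẋ)=(-0.076395, -0.153482)
phase 2: p=0.2705, T=0.641, ωT=1.923897, cosh=3.496816, sinh=3.350779; start (x,ẋ)=(-0.076395, -0.153482) → end (x,ẋ)=(-1.113874, -4.025426)

1 0.2790 -0.0764 -0.1535
2 0.9200 -1.1139 -4.0254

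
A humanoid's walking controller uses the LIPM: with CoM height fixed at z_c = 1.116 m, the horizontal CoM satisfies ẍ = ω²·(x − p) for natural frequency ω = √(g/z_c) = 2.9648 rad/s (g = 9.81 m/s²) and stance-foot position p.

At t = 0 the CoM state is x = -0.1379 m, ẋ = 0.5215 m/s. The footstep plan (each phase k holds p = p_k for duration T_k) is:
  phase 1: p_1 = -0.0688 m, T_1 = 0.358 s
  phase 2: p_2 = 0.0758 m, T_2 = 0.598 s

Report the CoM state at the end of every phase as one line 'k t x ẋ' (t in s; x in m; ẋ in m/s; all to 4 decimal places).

1 0.3580 0.0432 0.5832
2 0.9560 0.5394 1.4900

phase 1: p=-0.0688, T=0.358, ωT=1.061398, cosh=1.618191, sinh=1.272219; start (x,ẋ)=(-0.137900, 0.521500) → end (x,ẋ)=(0.043163, 0.583250)
phase 2: p=0.0758, T=0.598, ωT=1.772950, cosh=3.029016, sinh=2.859185; start (x,ẋ)=(0.043163, 0.583250) → end (x,ẋ)=(0.539414, 1.490011)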